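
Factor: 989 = 23^1*43^1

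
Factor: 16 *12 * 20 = 3840 =2^8*3^1*5^1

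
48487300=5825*8324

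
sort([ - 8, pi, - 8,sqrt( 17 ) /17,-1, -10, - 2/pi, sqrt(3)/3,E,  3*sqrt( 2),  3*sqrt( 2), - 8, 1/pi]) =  [ - 10,-8,  -  8, - 8,-1,-2/pi,  sqrt(17 )/17, 1/pi, sqrt(3 ) /3,E,pi,3 * sqrt( 2),3*sqrt(2)]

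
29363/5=5872 + 3/5 =5872.60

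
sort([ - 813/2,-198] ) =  [ - 813/2, - 198 ]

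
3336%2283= 1053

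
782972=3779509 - 2996537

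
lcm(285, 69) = 6555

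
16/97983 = 16/97983 =0.00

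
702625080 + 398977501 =1101602581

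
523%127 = 15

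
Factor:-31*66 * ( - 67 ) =137082 = 2^1*3^1*11^1* 31^1*67^1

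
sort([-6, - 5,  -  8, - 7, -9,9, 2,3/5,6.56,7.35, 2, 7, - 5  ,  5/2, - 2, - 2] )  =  [ - 9,- 8, - 7,  -  6, - 5, - 5, - 2, - 2,3/5,2,2, 5/2, 6.56, 7, 7.35, 9]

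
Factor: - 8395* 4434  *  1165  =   - 2^1*3^1*5^2*23^1*73^1*233^1*739^1 =- 43365295950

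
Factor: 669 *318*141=2^1 * 3^3*47^1*53^1 * 223^1 = 29996622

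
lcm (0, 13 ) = 0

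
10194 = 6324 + 3870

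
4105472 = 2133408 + 1972064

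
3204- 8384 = - 5180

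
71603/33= 2169  +  26/33 = 2169.79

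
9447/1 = 9447 = 9447.00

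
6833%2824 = 1185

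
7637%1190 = 497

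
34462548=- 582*( - 59214) 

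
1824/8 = 228= 228.00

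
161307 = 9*17923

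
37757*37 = 1397009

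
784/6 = 130 + 2/3 = 130.67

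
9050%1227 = 461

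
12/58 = 6/29 = 0.21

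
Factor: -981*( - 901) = 883881 = 3^2*17^1*53^1*109^1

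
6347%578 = 567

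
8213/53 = 8213/53 = 154.96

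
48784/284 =12196/71 = 171.77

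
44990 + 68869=113859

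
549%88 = 21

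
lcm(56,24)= 168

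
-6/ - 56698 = 3/28349  =  0.00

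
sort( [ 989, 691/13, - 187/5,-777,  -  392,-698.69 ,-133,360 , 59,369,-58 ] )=[ - 777,-698.69, - 392, - 133,-58, - 187/5,691/13,59 , 360, 369, 989]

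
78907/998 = 79+65/998 = 79.07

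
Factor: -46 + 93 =47 = 47^1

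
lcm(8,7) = 56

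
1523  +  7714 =9237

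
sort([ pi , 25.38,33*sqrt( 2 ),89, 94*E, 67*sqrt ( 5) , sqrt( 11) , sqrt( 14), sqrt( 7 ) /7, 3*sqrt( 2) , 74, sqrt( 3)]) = [ sqrt( 7)/7,sqrt( 3) , pi,sqrt(11 ) , sqrt(14),3 * sqrt( 2 ), 25.38, 33*sqrt (2 ),74, 89, 67*sqrt( 5 ),94*E]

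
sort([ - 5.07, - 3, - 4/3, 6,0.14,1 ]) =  [- 5.07, - 3,-4/3,0.14,1,  6] 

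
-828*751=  - 621828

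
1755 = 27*65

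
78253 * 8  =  626024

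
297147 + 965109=1262256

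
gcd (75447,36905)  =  1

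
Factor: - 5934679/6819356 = - 2^( - 2)  *  167^1*181^( - 1 )*9419^( - 1) *35537^1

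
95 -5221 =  - 5126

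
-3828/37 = - 104 + 20/37  =  -  103.46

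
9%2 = 1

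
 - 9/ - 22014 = 1/2446= 0.00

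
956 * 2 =1912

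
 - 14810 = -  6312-8498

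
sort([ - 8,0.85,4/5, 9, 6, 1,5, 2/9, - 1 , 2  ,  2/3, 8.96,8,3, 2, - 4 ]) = [ - 8, - 4, - 1, 2/9, 2/3,4/5,  0.85, 1, 2,2, 3,5,6,8,8.96, 9]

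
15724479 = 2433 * 6463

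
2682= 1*2682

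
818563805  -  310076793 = 508487012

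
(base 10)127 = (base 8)177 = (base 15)87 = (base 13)9A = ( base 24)57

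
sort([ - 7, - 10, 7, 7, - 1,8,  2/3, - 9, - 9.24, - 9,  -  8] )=[ - 10, - 9.24, - 9, - 9, - 8,  -  7 , - 1, 2/3,7, 7, 8]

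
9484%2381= 2341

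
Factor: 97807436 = 2^2*1759^1*13901^1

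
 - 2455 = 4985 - 7440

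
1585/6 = 264 + 1/6 = 264.17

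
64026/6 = 10671 = 10671.00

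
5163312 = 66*78232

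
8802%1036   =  514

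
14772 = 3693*4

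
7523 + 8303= 15826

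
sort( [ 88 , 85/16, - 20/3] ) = [ - 20/3, 85/16, 88]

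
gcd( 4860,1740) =60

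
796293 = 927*859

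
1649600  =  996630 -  - 652970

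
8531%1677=146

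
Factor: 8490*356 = 2^3*3^1*5^1*89^1*283^1 = 3022440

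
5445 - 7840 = -2395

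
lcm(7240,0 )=0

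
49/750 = 49/750= 0.07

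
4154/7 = 4154/7  =  593.43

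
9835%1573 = 397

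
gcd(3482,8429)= 1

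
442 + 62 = 504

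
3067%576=187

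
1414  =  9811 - 8397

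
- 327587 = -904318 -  - 576731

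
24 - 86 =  - 62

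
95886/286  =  47943/143 = 335.27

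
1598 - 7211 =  - 5613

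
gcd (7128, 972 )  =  324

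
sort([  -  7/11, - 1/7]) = [ - 7/11, -1/7]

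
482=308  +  174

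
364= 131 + 233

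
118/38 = 3 + 2/19 = 3.11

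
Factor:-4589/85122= - 2^( - 1)*3^ ( - 2 )*13^1*353^1 *4729^( - 1)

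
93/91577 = 93/91577 = 0.00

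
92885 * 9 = 835965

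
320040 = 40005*8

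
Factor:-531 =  - 3^2 * 59^1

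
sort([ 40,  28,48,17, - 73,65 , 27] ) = [ - 73,17,27,28,40,48,65]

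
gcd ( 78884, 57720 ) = 1924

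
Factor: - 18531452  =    -  2^2*43^1*107741^1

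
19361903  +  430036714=449398617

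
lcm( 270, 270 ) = 270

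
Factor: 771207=3^1 * 257069^1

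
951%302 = 45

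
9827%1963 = 12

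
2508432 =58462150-55953718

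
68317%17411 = 16084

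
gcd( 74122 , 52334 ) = 2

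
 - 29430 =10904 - 40334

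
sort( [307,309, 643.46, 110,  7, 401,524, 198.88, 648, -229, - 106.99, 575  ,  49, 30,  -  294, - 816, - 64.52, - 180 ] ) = [ - 816, - 294, - 229,-180,- 106.99, - 64.52,7, 30,49, 110,  198.88, 307,309, 401,524 , 575 , 643.46,648 ] 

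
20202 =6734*3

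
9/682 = 9/682 = 0.01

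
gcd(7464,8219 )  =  1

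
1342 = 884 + 458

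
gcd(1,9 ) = 1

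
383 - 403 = - 20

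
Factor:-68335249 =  - 68335249^1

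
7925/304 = 26+21/304 = 26.07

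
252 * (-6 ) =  -1512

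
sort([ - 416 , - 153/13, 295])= [ - 416, - 153/13, 295 ] 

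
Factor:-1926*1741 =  - 2^1*3^2*107^1*1741^1  =  -  3353166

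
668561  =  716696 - 48135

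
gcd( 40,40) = 40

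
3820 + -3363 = 457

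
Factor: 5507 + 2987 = 8494 = 2^1*31^1 * 137^1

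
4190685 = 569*7365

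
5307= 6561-1254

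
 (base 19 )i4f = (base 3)100001001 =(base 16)19BD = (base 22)DDB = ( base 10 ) 6589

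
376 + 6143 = 6519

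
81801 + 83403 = 165204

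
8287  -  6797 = 1490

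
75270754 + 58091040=133361794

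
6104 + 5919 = 12023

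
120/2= 60 = 60.00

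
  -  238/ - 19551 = 34/2793 = 0.01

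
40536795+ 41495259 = 82032054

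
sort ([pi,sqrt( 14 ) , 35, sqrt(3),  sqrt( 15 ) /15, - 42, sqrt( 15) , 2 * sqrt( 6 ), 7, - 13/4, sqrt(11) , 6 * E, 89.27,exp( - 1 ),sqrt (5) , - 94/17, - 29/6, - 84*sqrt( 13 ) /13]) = [ - 42, - 84 * sqrt(13 ) /13, - 94/17, - 29/6, - 13/4,sqrt(15)/15, exp( - 1 ), sqrt( 3), sqrt(5), pi,sqrt(11 ), sqrt(14),sqrt( 15),2 * sqrt(6 ), 7,6*E , 35 , 89.27] 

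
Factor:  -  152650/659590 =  - 215/929 = -5^1*43^1*929^( - 1 )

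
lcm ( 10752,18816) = 75264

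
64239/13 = 64239/13  =  4941.46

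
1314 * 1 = 1314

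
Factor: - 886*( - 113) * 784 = 2^5*7^2 *113^1*443^1 = 78492512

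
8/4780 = 2/1195 = 0.00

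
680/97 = 680/97= 7.01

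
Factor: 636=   2^2 * 3^1*53^1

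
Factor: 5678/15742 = 167/463 = 167^1*463^( - 1) 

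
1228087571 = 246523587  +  981563984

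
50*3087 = 154350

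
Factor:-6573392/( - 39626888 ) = 2^1*7^( - 1)*19^1*3089^1*101089^( - 1) = 117382/707623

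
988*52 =51376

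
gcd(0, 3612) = 3612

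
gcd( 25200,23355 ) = 45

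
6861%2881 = 1099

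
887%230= 197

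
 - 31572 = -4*7893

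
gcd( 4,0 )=4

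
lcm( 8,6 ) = 24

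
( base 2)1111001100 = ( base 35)RR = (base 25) 1DM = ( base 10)972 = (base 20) 28c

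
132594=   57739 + 74855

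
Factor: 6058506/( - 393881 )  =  - 2^1*3^1*29^1*307^( - 1 )*1283^( -1 )*34819^1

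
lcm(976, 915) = 14640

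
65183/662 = 65183/662 =98.46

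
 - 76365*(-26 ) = 1985490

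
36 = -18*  (-2) 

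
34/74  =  17/37 = 0.46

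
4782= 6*797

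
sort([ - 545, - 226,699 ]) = [ - 545, - 226,699] 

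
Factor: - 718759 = - 718759^1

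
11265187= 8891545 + 2373642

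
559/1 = 559 = 559.00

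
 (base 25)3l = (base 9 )116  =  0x60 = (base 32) 30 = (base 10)96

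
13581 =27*503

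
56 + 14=70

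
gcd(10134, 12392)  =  2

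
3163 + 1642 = 4805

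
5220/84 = 435/7 = 62.14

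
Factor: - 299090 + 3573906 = 3274816 = 2^6*51169^1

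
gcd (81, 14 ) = 1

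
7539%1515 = 1479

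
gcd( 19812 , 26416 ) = 6604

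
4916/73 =67 + 25/73 =67.34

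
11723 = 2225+9498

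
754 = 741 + 13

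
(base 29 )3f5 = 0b101110010011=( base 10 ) 2963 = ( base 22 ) 62f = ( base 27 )41k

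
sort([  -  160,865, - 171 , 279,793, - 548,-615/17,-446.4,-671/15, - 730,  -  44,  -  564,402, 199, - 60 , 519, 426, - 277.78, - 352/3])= [-730, - 564 , - 548,-446.4, - 277.78, - 171,-160,-352/3, - 60, - 671/15,-44, - 615/17,199,279,402, 426,519,793 , 865]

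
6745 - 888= 5857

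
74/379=74/379 = 0.20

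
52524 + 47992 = 100516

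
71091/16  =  4443 + 3/16= 4443.19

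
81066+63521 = 144587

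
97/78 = 97/78 = 1.24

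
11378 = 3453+7925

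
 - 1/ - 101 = 1/101=0.01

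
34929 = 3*11643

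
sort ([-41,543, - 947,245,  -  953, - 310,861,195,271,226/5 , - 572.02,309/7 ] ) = [  -  953, - 947,- 572.02,  -  310,  -  41, 309/7,226/5,195, 245, 271,543,861 ]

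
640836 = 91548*7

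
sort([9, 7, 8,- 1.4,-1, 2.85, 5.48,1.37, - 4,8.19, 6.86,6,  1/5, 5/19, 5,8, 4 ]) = [-4,-1.4, - 1,1/5, 5/19,1.37, 2.85, 4, 5, 5.48, 6,6.86,  7,8, 8, 8.19,9] 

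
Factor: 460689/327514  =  2^ ( -1)*3^1*11^(-1)*14887^( -1)*153563^1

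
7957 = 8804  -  847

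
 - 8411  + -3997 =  - 12408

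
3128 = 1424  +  1704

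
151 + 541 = 692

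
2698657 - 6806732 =-4108075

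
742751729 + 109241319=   851993048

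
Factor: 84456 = 2^3*3^3*17^1 * 23^1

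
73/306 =73/306=0.24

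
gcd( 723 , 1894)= 1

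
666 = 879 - 213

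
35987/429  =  83 +380/429 = 83.89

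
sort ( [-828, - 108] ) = [-828, - 108]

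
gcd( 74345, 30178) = 1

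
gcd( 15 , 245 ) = 5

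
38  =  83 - 45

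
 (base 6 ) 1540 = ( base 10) 420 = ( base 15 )1d0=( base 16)1A4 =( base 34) CC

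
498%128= 114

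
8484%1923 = 792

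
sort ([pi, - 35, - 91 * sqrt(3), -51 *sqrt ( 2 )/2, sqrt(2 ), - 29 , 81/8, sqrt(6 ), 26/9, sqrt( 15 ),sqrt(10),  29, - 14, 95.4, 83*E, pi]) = [ - 91*sqrt(3 ) , - 51*sqrt( 2 )/2, - 35, - 29,  -  14, sqrt(2), sqrt(6), 26/9 , pi, pi,sqrt( 10 ), sqrt (15 ),81/8, 29,95.4,83*E]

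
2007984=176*11409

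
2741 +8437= 11178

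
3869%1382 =1105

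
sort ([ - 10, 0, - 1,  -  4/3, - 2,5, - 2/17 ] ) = [ - 10, - 2,-4/3, - 1, -2/17,0,5 ]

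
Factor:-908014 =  -2^1 * 191^1*2377^1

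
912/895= 1 + 17/895= 1.02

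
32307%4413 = 1416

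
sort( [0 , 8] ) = [ 0, 8 ]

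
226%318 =226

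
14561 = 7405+7156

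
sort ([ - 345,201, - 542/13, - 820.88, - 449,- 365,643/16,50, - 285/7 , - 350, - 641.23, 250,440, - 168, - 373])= [ - 820.88, - 641.23, - 449,- 373,  -  365 , - 350, - 345 , - 168, - 542/13, - 285/7, 643/16, 50,201, 250,440]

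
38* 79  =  3002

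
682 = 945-263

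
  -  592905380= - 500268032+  - 92637348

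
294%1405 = 294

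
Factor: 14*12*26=4368 = 2^4*3^1*7^1*13^1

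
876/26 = 33 + 9/13  =  33.69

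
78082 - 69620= 8462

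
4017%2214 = 1803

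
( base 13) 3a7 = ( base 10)644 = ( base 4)22010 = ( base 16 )284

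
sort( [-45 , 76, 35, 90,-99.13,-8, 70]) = [ - 99.13,-45,  -  8,35 , 70,76,90 ]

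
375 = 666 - 291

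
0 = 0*599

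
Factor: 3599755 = 5^1*719951^1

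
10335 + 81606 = 91941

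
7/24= 7/24 = 0.29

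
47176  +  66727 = 113903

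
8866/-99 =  -806/9   =  - 89.56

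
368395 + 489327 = 857722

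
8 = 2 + 6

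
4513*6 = 27078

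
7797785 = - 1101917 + 8899702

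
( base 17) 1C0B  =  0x20c8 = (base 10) 8392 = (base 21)j0d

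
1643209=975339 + 667870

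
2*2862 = 5724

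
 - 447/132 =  - 4 + 27/44 = - 3.39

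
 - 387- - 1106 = 719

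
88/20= 4 + 2/5 = 4.40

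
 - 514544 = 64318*(- 8)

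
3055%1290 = 475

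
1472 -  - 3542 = 5014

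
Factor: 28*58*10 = 16240 = 2^4*5^1*7^1*29^1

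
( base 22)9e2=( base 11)3562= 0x123A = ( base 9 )6354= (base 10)4666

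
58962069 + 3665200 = 62627269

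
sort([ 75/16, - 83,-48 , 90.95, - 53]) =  [ - 83, - 53, - 48,75/16,90.95] 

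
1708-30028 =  -28320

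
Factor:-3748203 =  - 3^2*47^1*8861^1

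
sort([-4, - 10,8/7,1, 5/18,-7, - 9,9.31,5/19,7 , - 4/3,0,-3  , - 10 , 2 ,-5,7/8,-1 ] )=[ - 10,-10,  -  9,  -  7,-5,  -  4,-3, - 4/3, - 1,0, 5/19,  5/18,7/8,1, 8/7,2,7,9.31 ]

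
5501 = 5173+328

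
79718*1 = 79718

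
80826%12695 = 4656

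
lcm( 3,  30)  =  30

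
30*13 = 390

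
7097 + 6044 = 13141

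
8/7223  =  8/7223  =  0.00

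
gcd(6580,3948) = 1316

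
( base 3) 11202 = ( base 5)1003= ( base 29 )4C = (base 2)10000000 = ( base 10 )128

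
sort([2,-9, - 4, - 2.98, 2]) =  [ - 9  , - 4,  -  2.98 , 2, 2] 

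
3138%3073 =65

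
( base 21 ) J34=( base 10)8446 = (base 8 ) 20376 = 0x20FE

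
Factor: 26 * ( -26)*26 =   -  17576  =  - 2^3*13^3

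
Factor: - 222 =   -  2^1*3^1 * 37^1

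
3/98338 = 3/98338=0.00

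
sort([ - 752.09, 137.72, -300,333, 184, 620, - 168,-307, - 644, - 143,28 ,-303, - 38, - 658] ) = [ - 752.09, - 658,- 644, - 307,-303, - 300, - 168, -143,- 38, 28,137.72, 184, 333 , 620 ]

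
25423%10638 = 4147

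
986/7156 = 493/3578=0.14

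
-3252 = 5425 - 8677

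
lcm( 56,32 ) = 224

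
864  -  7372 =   -  6508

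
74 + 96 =170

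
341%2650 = 341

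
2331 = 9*259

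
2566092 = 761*3372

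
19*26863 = 510397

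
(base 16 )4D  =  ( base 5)302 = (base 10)77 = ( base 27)2n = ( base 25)32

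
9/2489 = 9/2489 = 0.00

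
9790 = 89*110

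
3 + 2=5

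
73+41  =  114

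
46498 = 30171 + 16327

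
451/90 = 451/90 = 5.01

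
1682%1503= 179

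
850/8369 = 850/8369 = 0.10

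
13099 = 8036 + 5063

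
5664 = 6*944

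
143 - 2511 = -2368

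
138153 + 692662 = 830815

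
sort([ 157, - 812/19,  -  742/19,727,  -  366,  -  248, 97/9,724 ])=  [- 366, - 248,-812/19, - 742/19,97/9, 157,724, 727 ] 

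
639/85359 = 213/28453 = 0.01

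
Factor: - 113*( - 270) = 2^1*3^3 * 5^1*113^1 = 30510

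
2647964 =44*60181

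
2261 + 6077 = 8338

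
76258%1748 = 1094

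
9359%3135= 3089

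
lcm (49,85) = 4165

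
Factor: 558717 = 3^1*186239^1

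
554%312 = 242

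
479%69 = 65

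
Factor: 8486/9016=4243/4508 = 2^( - 2)*7^( - 2 )*23^(-1) *4243^1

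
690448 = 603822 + 86626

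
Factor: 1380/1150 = 2^1*3^1*5^( - 1 )=6/5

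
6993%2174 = 471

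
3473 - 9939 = - 6466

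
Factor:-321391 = -7^3*937^1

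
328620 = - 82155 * (-4 )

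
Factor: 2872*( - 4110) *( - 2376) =28046113920=2^7*3^4*5^1*11^1*137^1 * 359^1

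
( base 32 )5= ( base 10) 5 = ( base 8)5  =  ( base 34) 5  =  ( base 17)5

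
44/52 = 11/13 = 0.85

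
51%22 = 7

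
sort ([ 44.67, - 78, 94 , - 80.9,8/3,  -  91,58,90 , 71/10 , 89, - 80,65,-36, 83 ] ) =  [-91 , - 80.9 , - 80, - 78,-36 , 8/3,71/10 , 44.67,58 , 65  ,  83 , 89,90,94 ] 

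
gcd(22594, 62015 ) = 79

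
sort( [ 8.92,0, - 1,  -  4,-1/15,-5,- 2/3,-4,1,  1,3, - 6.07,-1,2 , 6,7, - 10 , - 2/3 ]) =[ - 10, - 6.07,- 5 , - 4, -4,- 1  , - 1, -2/3,-2/3, - 1/15,0,1,1,2, 3,6, 7,8.92 ] 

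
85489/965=88 + 569/965 = 88.59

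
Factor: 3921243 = 3^1 *1307081^1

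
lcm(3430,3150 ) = 154350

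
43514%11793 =8135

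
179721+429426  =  609147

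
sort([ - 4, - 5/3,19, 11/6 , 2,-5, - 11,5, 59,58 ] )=[  -  11, -5, - 4, - 5/3, 11/6,2 , 5, 19,58, 59] 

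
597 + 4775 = 5372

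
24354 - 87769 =-63415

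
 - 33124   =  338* (  -  98) 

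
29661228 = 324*91547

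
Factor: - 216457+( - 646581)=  - 2^1*11^1*39229^1 = - 863038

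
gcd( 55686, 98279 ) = 1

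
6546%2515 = 1516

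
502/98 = 5 + 6/49= 5.12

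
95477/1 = 95477 = 95477.00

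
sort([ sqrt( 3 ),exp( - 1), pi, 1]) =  [ exp ( - 1 ),1,sqrt(3), pi ] 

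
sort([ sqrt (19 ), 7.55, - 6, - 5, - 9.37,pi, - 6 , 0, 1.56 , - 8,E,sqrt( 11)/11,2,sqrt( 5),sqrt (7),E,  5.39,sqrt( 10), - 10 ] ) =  [ - 10, - 9.37, - 8 , - 6,- 6, - 5,0,sqrt( 11 )/11,1.56,2, sqrt(5),  sqrt(7),E  ,  E,pi, sqrt(10),sqrt( 19), 5.39 , 7.55 ] 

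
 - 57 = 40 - 97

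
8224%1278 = 556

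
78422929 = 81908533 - 3485604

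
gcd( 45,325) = 5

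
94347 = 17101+77246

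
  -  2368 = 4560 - 6928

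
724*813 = 588612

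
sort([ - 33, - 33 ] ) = [ - 33,-33]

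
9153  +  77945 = 87098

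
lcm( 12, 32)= 96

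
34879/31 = 34879/31 =1125.13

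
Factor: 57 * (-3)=- 171 = -3^2*19^1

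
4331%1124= 959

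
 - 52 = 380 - 432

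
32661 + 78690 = 111351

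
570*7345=4186650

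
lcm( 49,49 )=49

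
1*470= 470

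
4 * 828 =3312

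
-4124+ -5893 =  - 10017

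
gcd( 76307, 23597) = 7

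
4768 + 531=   5299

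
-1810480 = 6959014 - 8769494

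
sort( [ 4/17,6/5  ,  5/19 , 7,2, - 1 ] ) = [ - 1,4/17,5/19, 6/5, 2,  7] 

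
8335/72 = 8335/72  =  115.76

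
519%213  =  93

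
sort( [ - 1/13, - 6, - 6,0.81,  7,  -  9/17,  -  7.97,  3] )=[-7.97,-6,-6,  -  9/17,-1/13,0.81,3, 7]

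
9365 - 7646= 1719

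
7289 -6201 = 1088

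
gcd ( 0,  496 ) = 496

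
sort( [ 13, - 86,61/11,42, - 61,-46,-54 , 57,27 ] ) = [-86, - 61, - 54, - 46,61/11,13, 27,42,  57 ] 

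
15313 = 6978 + 8335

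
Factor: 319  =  11^1*29^1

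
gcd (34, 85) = 17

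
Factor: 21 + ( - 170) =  - 149 = - 149^1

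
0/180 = 0  =  0.00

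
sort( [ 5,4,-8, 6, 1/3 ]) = [ - 8,1/3, 4,  5, 6 ] 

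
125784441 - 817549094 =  - 691764653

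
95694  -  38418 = 57276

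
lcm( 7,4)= 28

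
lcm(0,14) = 0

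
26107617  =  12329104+13778513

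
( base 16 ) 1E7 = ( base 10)487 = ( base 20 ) 147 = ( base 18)191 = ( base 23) l4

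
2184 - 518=1666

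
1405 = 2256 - 851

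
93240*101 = 9417240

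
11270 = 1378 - -9892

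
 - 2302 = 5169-7471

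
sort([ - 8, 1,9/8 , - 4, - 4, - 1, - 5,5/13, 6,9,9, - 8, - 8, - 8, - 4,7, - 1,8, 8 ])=[ - 8,- 8,-8, - 8,  -  5, - 4, - 4, - 4, - 1, - 1,5/13,1,9/8, 6, 7, 8,8, 9,9]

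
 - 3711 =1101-4812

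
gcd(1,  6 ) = 1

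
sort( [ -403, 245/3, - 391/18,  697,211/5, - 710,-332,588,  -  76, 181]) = [ - 710,-403, -332,-76, - 391/18, 211/5,  245/3  ,  181,588 , 697]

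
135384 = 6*22564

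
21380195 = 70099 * 305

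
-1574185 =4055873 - 5630058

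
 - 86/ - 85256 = 43/42628= 0.00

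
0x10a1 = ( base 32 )451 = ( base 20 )ACH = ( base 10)4257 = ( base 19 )bf1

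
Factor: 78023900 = 2^2*5^2*31^1*25169^1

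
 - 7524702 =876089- 8400791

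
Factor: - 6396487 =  - 743^1 * 8609^1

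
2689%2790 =2689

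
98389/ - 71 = -98389/71  =  -  1385.76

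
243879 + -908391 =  - 664512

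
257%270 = 257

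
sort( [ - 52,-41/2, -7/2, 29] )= [ - 52,  -  41/2 ,- 7/2, 29] 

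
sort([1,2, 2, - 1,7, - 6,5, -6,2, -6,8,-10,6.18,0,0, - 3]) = [-10, - 6, - 6 , - 6, - 3,-1,0,  0,  1,2,2, 2,5,6.18,7,  8] 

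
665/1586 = 665/1586 = 0.42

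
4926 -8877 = -3951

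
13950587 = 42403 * 329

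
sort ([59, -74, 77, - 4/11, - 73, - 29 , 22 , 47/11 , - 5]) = [ - 74, - 73 , - 29, - 5, - 4/11, 47/11 , 22,59 , 77 ]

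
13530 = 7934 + 5596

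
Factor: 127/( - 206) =-2^( - 1 ) * 103^( - 1 )*127^1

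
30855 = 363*85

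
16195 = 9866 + 6329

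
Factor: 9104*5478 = 2^5*3^1* 11^1*83^1*569^1 = 49871712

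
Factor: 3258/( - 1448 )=  -  2^( - 2) *3^2 = - 9/4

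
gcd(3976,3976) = 3976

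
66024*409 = 27003816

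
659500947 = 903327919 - 243826972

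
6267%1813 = 828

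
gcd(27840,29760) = 960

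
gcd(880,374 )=22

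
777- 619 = 158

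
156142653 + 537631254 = 693773907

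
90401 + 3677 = 94078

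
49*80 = 3920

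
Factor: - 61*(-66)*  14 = 56364 = 2^2*3^1*7^1*11^1*61^1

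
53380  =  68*785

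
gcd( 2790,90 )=90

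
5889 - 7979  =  -2090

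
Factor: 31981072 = 2^4 * 1998817^1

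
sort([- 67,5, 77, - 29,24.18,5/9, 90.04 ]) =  [ - 67,-29,5/9,5, 24.18, 77 , 90.04]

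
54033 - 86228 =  - 32195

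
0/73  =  0 = 0.00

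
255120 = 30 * 8504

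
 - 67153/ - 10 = 67153/10 = 6715.30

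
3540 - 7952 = -4412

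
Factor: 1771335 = 3^3*5^1 * 13121^1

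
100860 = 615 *164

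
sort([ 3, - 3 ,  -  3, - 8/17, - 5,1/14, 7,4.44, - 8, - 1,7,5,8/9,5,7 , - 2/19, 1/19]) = [  -  8, - 5, - 3, - 3,-1, - 8/17,  -  2/19,1/19,1/14, 8/9,3,4.44,5,5,7,7, 7]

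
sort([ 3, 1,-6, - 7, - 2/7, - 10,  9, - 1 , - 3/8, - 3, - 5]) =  [ - 10,  -  7, - 6, - 5, - 3,  -  1, - 3/8, - 2/7, 1,3, 9]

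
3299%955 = 434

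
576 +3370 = 3946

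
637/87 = 637/87 = 7.32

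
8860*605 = 5360300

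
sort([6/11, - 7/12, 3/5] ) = [  -  7/12 , 6/11, 3/5 ] 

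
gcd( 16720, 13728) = 176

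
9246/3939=3082/1313 = 2.35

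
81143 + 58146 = 139289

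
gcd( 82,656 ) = 82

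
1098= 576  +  522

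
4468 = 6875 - 2407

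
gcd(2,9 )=1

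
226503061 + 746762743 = 973265804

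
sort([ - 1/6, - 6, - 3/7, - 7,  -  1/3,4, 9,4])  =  [ - 7, - 6, - 3/7, - 1/3, - 1/6 , 4, 4,9 ]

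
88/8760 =11/1095 =0.01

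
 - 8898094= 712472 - 9610566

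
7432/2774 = 2+942/1387 = 2.68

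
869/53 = 869/53 = 16.40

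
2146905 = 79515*27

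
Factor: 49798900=2^2*5^2*497989^1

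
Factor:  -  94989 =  - 3^1*31663^1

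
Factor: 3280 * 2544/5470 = 834432/547=2^7*3^1*41^1*53^1*547^( - 1 ) 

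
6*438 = 2628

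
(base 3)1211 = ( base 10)49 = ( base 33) 1G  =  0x31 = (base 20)29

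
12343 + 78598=90941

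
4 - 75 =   -  71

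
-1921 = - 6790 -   -  4869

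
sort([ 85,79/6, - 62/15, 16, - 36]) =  [-36,-62/15 , 79/6, 16,85] 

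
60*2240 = 134400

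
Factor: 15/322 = 2^( - 1) * 3^1*5^1*7^ (  -  1 ) * 23^(- 1 ) 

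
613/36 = 613/36 = 17.03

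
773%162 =125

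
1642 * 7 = 11494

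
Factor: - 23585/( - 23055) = 3^(  -  1 )*29^( - 1 ) * 89^1= 89/87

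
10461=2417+8044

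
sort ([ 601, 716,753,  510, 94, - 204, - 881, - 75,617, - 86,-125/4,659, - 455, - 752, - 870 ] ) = [ - 881,-870,-752, - 455,-204, - 86 , - 75 , - 125/4,94, 510,601, 617,659,  716,753 ]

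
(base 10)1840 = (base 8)3460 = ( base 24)34G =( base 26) 2ik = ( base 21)43D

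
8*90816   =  726528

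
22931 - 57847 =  - 34916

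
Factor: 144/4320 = 2^(-1 )*3^(-1 )*5^(- 1 )=1/30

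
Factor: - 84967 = -84967^1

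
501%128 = 117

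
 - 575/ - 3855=115/771 = 0.15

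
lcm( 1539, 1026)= 3078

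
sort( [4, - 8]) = [-8,4]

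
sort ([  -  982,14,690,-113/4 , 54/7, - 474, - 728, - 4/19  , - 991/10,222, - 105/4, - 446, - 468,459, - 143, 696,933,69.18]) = [-982, - 728, - 474, - 468, - 446, - 143, - 991/10, - 113/4, - 105/4, - 4/19,54/7,  14, 69.18,222,459,690,696,933]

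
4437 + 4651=9088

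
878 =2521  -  1643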